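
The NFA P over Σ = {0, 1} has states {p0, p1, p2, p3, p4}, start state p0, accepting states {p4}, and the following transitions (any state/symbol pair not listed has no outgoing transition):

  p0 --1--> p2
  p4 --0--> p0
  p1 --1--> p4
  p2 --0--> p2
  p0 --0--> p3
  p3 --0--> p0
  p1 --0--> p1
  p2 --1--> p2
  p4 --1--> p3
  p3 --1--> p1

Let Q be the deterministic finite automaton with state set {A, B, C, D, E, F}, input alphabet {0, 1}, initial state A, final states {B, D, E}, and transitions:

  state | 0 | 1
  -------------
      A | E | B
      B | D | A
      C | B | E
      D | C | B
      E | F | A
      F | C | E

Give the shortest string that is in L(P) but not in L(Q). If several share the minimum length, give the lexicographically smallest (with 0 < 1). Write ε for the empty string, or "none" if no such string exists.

0101

The string 0101 is accepted by P but not by Q.
No shorter string lies in the difference, and 0101 is the lexicographically first length-4 string in L(P) \ L(Q).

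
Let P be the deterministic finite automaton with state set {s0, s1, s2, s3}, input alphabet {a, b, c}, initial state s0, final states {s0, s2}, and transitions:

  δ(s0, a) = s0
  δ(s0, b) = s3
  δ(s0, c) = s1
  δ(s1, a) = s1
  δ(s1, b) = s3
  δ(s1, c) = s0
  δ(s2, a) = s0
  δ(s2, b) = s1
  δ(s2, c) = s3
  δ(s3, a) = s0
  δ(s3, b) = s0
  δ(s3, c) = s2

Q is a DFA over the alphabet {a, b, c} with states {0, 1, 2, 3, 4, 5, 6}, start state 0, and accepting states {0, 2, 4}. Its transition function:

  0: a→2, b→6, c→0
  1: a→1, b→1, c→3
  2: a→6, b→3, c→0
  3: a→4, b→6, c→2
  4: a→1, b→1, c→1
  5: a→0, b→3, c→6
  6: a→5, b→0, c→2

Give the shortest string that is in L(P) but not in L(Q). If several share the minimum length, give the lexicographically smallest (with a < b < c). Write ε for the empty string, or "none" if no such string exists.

The string aa is accepted by P but not by Q.
No shorter string lies in the difference, and aa is the lexicographically first length-2 string in L(P) \ L(Q).

aa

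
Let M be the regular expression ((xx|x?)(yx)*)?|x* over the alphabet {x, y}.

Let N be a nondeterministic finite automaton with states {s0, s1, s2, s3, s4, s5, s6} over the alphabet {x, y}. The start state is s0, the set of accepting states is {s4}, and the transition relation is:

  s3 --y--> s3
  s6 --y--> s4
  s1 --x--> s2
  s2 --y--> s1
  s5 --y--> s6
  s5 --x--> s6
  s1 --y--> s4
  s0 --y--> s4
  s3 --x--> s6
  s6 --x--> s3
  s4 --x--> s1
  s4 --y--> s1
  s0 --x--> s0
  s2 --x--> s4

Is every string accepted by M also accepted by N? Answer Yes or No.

The empty string ε is in L(M) but not in L(N).
So L(M) ⊄ L(N).

No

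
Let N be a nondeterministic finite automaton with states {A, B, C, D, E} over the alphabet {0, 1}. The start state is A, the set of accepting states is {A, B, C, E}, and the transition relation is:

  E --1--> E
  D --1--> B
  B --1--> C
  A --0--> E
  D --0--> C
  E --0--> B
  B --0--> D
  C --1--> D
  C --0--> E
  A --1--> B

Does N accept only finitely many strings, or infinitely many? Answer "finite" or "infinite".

infinite

State B is reachable from the start and can reach an accepting state, and it lies on the cycle B → C → D → B.
Traversing that cycle any number of times yields accepted strings of unbounded length, so the language is infinite.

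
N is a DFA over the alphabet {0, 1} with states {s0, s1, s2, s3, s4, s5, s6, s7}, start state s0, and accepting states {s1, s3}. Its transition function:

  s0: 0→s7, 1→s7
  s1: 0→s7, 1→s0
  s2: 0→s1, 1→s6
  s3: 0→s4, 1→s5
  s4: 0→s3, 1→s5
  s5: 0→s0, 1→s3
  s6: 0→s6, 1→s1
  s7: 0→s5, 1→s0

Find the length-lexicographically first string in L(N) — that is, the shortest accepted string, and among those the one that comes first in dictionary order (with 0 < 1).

A breadth-first search from s0 reaches an accepting state first via the path s0 → s7 → s5 → s3 on input 001.
No string of length < 3 is accepted (BFS exhausts all shorter strings without reaching an accepting state), and 001 is the lexicographically least accepting string of length 3.

001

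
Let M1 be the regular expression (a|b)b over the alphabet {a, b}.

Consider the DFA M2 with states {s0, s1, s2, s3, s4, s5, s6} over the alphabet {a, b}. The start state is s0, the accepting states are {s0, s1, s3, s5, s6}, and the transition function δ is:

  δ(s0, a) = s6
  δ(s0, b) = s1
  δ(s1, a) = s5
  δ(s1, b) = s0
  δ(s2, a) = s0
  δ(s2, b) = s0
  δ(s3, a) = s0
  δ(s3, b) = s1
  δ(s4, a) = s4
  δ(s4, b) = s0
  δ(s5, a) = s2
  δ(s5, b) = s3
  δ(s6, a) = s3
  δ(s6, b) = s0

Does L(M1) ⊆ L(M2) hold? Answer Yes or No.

Yes

Converting the expression M1 to a DFA (subset construction, then merging equivalent states) gives the minimal DFA with states {r0, r1, r2, r3}, start state r0, accepting states {r3} and transitions r0: a→r1, b→r1; r1: a→r2, b→r3; r2: a→r2, b→r2; r3: a→r2, b→r2.
Exploring the product automaton M1 × M2 from the start pair (r0, s0), following both machines on each input symbol, reaches 10 state pairs: (r0, s0), (r1, s6), (r1, s1), (r2, s3), (r3, s0), (r2, s5), (r2, s0), (r2, s1), (r2, s6), (r2, s2).
M1 accepts in {r3} and M2 accepts in {s0, s1, s3, s5, s6}. The reachable pairs whose M1-component is accepting are (r3, s0); in each of them the M2-component is accepting too, so the product for L(M1) \ L(M2) (M1-component accepting, M2-component rejecting) has no reachable accepting pair and the difference is empty.
Hence every string in L(M1) is also in L(M2).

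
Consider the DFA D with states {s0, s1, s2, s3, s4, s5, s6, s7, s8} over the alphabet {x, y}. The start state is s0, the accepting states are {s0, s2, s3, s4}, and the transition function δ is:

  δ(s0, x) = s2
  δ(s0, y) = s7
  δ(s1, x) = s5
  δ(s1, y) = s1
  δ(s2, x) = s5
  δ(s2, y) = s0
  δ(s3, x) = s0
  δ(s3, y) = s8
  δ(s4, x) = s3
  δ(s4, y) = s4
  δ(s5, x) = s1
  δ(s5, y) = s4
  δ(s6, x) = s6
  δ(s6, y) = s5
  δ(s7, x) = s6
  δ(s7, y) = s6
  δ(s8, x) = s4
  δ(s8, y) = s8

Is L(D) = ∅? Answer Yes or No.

No

The empty string ε is accepted: the run s0 ends in the accepting state s0.
Since at least one string is accepted, L(D) is not empty.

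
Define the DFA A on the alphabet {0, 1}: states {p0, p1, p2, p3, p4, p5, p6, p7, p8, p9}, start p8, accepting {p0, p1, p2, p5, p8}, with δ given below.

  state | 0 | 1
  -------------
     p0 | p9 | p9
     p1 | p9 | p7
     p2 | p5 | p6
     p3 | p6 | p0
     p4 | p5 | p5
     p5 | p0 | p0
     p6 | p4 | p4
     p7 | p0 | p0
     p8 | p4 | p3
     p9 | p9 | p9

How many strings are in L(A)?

20

The useful subgraph on states {p0, p3, p4, p5, p6, p8} is acyclic, so L(A) is finite; the longest accepting path visits 6 useful states, giving maximum string length 5.
Counting accepting paths from p8 by length: 1 of length 0, 3 of length 2, 4 of length 3, 4 of length 4, 8 of length 5. Total 20.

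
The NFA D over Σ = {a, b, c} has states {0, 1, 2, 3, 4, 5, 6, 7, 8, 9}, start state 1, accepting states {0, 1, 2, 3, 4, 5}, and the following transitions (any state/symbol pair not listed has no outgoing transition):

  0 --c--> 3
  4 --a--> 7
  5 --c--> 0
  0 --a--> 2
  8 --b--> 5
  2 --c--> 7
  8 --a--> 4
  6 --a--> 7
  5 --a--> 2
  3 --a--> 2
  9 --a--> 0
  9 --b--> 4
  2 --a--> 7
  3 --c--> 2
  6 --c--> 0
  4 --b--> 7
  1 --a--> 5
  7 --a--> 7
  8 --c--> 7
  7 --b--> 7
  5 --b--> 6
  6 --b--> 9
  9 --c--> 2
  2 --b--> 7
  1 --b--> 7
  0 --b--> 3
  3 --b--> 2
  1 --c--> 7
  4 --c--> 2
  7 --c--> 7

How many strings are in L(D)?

The useful subgraph on states {0, 1, 2, 3, 4, 5, 6, 9} is acyclic, so L(D) is finite; the longest accepting path visits 7 useful states, giving maximum string length 6.
Counting accepting paths from 1 by length: 1 of length 0, 1 of length 1, 2 of length 2, 4 of length 3, 12 of length 4, 10 of length 5, 6 of length 6. Total 36.

36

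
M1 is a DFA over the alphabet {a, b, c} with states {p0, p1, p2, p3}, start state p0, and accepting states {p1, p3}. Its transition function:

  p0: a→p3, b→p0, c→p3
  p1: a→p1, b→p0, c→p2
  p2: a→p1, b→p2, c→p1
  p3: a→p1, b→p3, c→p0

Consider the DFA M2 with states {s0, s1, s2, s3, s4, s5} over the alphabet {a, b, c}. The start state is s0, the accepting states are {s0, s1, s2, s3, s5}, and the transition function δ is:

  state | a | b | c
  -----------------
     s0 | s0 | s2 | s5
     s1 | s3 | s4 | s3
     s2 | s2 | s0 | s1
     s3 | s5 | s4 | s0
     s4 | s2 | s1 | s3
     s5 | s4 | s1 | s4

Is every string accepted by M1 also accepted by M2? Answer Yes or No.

The string ca is in L(M1) but not in L(M2).
So L(M1) ⊄ L(M2).

No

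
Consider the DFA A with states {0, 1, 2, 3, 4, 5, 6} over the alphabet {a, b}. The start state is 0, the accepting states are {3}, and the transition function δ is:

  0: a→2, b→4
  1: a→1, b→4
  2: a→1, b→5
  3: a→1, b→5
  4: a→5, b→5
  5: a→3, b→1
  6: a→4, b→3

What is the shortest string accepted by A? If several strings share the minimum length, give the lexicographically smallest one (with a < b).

aba

A breadth-first search from 0 reaches an accepting state first via the path 0 → 2 → 5 → 3 on input aba.
No string of length < 3 is accepted (BFS exhausts all shorter strings without reaching an accepting state), and aba is the lexicographically least accepting string of length 3.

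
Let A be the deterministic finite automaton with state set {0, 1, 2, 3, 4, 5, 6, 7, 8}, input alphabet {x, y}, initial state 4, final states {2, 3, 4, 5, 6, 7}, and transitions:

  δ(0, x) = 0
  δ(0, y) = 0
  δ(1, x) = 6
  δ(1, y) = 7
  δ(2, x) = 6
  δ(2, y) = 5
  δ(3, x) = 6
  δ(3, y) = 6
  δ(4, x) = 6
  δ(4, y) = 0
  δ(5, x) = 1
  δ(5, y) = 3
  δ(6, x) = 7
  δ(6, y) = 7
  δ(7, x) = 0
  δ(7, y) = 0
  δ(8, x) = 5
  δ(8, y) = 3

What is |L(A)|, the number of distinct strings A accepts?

The useful subgraph on states {4, 6, 7} is acyclic, so L(A) is finite; the longest accepting path visits 3 useful states, giving maximum string length 2.
Counting accepting paths from 4 by length: 1 of length 0, 1 of length 1, 2 of length 2. Total 4.

4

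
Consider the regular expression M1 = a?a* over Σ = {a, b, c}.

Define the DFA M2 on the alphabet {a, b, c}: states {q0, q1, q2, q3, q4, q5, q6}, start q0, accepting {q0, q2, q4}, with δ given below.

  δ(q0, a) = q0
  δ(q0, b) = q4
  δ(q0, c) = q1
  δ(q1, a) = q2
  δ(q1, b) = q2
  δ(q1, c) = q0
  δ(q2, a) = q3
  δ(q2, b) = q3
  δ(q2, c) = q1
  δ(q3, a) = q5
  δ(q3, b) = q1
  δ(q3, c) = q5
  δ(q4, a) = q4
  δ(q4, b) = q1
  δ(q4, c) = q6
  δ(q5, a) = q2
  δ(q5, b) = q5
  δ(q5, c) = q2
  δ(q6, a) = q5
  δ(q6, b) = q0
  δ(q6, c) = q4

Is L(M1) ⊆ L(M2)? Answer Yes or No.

Converting the expression M1 to a DFA (subset construction, then merging equivalent states) gives the minimal DFA with states {r0, r1}, start state r0, accepting states {r0} and transitions r0: a→r0, b→r1, c→r1; r1: a→r1, b→r1, c→r1.
Exploring the product automaton M1 × M2 from the start pair (r0, q0), following both machines on each input symbol, reaches 8 state pairs: (r0, q0), (r1, q4), (r1, q1), (r1, q6), (r1, q2), (r1, q0), (r1, q5), (r1, q3).
M1 accepts in {r0} and M2 accepts in {q0, q2, q4}. The reachable pairs whose M1-component is accepting are (r0, q0); in each of them the M2-component is accepting too, so the product for L(M1) \ L(M2) (M1-component accepting, M2-component rejecting) has no reachable accepting pair and the difference is empty.
Hence every string in L(M1) is also in L(M2).

Yes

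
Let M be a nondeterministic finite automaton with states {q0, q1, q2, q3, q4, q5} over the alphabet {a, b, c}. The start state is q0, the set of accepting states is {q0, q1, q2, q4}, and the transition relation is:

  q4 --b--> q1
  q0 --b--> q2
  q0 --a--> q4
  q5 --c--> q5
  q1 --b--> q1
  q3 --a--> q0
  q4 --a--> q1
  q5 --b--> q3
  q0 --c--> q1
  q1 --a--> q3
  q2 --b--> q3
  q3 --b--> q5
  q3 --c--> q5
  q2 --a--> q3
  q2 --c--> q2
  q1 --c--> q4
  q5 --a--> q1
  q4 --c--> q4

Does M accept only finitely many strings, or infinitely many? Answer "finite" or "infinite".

State q1 is reachable from the start and can reach an accepting state, and it lies on the cycle q1 → q1.
Traversing that cycle any number of times yields accepted strings of unbounded length, so the language is infinite.

infinite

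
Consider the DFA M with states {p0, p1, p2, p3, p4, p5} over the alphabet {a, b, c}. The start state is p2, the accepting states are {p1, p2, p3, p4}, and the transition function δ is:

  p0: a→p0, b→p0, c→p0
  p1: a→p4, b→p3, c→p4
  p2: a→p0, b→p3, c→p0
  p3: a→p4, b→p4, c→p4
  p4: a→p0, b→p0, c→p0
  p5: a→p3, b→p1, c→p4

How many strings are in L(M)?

The useful subgraph on states {p2, p3, p4} is acyclic, so L(M) is finite; the longest accepting path visits 3 useful states, giving maximum string length 2.
Counting accepting paths from p2 by length: 1 of length 0, 1 of length 1, 3 of length 2. Total 5.

5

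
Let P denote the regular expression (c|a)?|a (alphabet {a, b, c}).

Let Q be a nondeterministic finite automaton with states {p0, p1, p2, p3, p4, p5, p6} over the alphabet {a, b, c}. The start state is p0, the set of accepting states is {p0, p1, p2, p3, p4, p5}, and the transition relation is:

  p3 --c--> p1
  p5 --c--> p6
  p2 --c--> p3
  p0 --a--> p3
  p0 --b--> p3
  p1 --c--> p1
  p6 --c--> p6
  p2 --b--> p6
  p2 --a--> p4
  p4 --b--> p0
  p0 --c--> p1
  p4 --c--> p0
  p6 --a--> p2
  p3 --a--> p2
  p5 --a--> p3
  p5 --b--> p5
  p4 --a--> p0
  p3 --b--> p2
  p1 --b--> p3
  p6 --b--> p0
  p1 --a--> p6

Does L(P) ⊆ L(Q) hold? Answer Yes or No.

Yes

Converting the expression P to a DFA (subset construction, then merging equivalent states) gives the minimal DFA with states {r0, r1, r2}, start state r0, accepting states {r0, r1} and transitions r0: a→r1, b→r2, c→r1; r1: a→r2, b→r2, c→r2; r2: a→r2, b→r2, c→r2.
Exploring the product automaton P × Q from the start pair (r0, p0), following both machines on each input symbol, reaches 9 state pairs: (r0, p0), (r1, p3), (r2, p3), (r1, p1), (r2, p2), (r2, p1), (r2, p6), (r2, p4), (r2, p0).
P accepts in {r0, r1} and Q accepts in {p0, p1, p2, p3, p4, p5}. The reachable pairs whose P-component is accepting are (r0, p0), (r1, p3), (r1, p1); in each of them the Q-component is accepting too, so the product for L(P) \ L(Q) (P-component accepting, Q-component rejecting) has no reachable accepting pair and the difference is empty.
Hence every string in L(P) is also in L(Q).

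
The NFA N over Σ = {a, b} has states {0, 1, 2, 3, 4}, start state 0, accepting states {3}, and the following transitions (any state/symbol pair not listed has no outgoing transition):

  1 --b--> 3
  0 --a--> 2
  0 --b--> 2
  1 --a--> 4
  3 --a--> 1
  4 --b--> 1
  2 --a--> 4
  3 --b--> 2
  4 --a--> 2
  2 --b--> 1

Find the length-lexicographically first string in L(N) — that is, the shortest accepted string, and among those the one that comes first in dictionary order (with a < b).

A breadth-first search from 0 reaches an accepting state first via the path 0 → 2 → 1 → 3 on input abb.
No string of length < 3 is accepted (BFS exhausts all shorter strings without reaching an accepting state), and abb is the lexicographically least accepting string of length 3.

abb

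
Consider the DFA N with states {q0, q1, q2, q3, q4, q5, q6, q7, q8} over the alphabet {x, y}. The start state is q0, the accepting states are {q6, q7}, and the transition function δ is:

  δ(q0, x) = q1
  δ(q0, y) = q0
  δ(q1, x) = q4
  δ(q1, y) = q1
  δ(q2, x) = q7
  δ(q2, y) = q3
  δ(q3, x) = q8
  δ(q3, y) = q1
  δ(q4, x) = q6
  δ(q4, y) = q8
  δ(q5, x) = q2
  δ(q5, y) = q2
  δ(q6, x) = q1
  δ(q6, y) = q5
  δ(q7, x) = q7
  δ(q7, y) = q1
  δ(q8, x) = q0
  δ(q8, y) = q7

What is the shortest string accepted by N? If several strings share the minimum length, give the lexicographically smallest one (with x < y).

A breadth-first search from q0 reaches an accepting state first via the path q0 → q1 → q4 → q6 on input xxx.
No string of length < 3 is accepted (BFS exhausts all shorter strings without reaching an accepting state), and xxx is the lexicographically least accepting string of length 3.

xxx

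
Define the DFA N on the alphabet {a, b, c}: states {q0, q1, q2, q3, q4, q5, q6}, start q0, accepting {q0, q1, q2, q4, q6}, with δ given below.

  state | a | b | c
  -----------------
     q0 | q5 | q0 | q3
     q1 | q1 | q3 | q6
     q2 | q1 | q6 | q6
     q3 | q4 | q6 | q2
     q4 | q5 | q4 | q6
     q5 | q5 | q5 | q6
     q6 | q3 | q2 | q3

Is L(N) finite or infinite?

infinite

State q0 is reachable from the start and can reach an accepting state, and it lies on the cycle q0 → q0.
Traversing that cycle any number of times yields accepted strings of unbounded length, so the language is infinite.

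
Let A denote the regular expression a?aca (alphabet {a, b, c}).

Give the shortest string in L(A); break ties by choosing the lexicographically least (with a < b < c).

By inspection of the expression, no string of length less than 3 matches, and aca is the lexicographically first match of length 3.

aca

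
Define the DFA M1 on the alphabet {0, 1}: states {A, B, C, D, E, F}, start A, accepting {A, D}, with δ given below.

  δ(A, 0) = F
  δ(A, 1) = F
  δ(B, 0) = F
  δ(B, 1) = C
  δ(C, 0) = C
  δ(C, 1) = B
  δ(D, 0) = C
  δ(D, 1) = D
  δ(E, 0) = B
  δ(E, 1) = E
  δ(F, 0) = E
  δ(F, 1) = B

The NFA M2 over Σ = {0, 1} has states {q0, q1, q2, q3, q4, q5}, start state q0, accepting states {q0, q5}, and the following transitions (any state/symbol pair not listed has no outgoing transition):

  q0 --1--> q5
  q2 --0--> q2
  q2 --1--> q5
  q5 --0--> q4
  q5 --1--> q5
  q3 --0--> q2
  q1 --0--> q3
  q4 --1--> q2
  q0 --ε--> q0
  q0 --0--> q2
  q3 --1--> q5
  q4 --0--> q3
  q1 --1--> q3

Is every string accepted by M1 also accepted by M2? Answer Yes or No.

Yes

Exploring the product automaton M1 × M2 from the start pair (A, q0), following both machines on each input symbol, reaches 17 state pairs: (A, q0), (F, q2), (F, q5), (E, q2), (B, q5), (E, q4), (B, q2), (E, q5), (F, q4), (C, q5), (B, q3), (B, q4), (E, q3), (C, q4), (F, q3), (C, q2), (C, q3).
M1 accepts in {A, D} and M2 accepts in {q0, q5}. The reachable pairs whose M1-component is accepting are (A, q0); in each of them the M2-component is accepting too, so the product for L(M1) \ L(M2) (M1-component accepting, M2-component rejecting) has no reachable accepting pair and the difference is empty.
Hence every string in L(M1) is also in L(M2).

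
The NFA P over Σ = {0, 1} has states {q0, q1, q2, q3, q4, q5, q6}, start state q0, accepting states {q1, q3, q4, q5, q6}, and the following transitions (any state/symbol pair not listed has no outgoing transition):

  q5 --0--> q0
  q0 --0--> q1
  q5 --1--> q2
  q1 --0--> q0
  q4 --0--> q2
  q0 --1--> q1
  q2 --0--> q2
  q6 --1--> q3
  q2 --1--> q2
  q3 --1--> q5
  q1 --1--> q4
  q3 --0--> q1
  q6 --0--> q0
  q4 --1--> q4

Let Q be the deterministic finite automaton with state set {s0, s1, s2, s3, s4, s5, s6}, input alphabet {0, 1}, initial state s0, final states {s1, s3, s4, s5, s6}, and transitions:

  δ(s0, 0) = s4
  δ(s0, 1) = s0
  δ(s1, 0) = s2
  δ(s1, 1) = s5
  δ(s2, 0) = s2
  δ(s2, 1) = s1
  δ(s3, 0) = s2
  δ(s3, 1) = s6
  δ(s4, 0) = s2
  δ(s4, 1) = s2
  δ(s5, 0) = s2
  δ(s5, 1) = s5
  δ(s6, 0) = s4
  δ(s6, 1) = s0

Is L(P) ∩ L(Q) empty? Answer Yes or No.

The string 0 is accepted by both P and Q.
Hence L(P) ∩ L(Q) ≠ ∅.

No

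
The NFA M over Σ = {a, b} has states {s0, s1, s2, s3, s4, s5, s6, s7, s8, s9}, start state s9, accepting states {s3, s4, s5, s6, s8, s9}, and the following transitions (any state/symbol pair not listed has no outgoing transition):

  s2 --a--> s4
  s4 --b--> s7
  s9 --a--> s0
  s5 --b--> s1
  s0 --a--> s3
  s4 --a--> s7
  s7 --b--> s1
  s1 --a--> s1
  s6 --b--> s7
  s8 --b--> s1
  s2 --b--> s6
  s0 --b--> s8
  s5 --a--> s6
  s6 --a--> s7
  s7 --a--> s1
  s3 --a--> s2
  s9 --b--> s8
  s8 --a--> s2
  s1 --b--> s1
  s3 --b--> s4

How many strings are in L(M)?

11

The useful subgraph on states {s0, s2, s3, s4, s6, s8, s9} is acyclic, so L(M) is finite; the longest accepting path visits 5 useful states, giving maximum string length 4.
Counting accepting paths from s9 by length: 1 of length 0, 1 of length 1, 2 of length 2, 3 of length 3, 4 of length 4. Total 11.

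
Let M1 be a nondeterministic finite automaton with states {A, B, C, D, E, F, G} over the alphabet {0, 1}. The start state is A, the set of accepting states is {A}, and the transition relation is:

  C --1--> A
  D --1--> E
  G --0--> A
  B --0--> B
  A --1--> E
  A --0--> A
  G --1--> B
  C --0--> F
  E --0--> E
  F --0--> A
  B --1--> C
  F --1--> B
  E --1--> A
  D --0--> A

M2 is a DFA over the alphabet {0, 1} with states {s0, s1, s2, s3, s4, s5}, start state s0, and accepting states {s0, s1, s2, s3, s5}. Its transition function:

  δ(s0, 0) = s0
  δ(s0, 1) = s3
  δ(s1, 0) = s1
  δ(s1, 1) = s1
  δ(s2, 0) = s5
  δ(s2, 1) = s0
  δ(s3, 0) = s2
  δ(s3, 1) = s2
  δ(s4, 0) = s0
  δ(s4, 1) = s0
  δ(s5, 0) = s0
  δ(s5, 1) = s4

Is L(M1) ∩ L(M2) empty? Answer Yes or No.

No

The empty string ε is accepted by both M1 and M2.
Hence L(M1) ∩ L(M2) ≠ ∅.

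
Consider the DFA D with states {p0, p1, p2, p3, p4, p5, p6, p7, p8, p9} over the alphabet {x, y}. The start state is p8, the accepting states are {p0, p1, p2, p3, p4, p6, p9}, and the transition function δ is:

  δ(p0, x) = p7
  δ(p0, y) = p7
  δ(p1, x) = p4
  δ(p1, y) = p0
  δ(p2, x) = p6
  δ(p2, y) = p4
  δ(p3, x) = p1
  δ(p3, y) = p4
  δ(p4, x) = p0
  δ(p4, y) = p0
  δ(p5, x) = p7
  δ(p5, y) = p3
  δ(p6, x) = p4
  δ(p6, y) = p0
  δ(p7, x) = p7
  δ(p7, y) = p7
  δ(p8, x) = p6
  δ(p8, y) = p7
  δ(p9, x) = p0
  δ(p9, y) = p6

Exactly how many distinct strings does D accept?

5

The useful subgraph on states {p0, p4, p6, p8} is acyclic, so L(D) is finite; the longest accepting path visits 4 useful states, giving maximum string length 3.
Counting accepting paths from p8 by length: 1 of length 1, 2 of length 2, 2 of length 3. Total 5.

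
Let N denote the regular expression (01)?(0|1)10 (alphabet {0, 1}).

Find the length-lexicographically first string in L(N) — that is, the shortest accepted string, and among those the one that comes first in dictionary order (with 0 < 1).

010

By inspection of the expression, no string of length less than 3 matches, and 010 is the lexicographically first match of length 3.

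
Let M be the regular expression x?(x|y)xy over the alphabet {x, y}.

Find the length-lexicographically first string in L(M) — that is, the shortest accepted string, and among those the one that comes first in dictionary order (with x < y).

xxy

By inspection of the expression, no string of length less than 3 matches, and xxy is the lexicographically first match of length 3.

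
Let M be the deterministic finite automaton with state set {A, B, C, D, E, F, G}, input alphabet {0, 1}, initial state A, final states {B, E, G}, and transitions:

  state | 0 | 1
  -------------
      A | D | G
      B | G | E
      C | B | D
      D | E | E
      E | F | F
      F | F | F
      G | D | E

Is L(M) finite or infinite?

finite

The useful states (reachable from A and able to reach an accepting state) are {A, D, E, G}.
Restricted to these states the transition graph has no cycle, so every accepting path has bounded length and L is finite.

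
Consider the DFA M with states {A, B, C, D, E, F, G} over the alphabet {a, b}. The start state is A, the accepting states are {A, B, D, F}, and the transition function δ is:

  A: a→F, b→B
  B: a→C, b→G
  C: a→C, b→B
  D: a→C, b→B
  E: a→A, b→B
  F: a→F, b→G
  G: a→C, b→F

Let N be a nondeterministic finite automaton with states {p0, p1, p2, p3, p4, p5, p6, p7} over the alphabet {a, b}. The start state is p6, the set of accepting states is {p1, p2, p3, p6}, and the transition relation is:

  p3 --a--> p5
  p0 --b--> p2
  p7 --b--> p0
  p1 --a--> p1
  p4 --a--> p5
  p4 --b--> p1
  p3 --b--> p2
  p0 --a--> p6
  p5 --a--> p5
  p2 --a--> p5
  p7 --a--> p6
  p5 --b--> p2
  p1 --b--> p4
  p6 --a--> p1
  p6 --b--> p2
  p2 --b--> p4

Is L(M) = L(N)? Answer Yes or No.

Yes

Exploring the product automaton M × N from the start pair (A, p6), following both machines on each input symbol, reaches 5 state pairs: (A, p6), (F, p1), (B, p2), (G, p4), (C, p5).
M accepts in {A, B, D, F} and N accepts in {p1, p2, p3, p6}. In every reachable pair the two components are either both accepting — (A, p6), (F, p1), (B, p2) — or both non-accepting, so no string is accepted by exactly one of the machines: L(M) \ L(N) and L(N) \ L(M) are both empty.
Hence every string is accepted by M iff it is accepted by N, and the two languages coincide.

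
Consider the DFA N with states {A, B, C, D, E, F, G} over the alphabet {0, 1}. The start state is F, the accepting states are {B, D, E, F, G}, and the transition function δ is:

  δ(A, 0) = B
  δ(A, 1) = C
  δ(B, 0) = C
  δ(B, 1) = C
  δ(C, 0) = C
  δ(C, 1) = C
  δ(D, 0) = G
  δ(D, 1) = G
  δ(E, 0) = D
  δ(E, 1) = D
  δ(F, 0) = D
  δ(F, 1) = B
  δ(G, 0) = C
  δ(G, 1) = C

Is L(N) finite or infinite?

finite

The useful states (reachable from F and able to reach an accepting state) are {B, D, F, G}.
Restricted to these states the transition graph has no cycle, so every accepting path has bounded length and L is finite.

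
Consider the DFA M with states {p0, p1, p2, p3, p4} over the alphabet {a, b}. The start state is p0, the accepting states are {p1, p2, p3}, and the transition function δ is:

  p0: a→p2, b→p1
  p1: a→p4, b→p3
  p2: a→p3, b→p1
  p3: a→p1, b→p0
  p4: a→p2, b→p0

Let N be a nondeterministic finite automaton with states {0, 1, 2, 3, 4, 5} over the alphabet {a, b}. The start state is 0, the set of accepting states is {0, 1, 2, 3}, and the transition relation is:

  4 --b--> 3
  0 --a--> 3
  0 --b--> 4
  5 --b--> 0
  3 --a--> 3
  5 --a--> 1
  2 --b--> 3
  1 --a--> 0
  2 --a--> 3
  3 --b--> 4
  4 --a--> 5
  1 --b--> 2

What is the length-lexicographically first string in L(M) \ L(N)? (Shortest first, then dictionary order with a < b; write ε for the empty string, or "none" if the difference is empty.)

b

The string b is accepted by M but not by N.
No shorter string lies in the difference, and b is the lexicographically first length-1 string in L(M) \ L(N).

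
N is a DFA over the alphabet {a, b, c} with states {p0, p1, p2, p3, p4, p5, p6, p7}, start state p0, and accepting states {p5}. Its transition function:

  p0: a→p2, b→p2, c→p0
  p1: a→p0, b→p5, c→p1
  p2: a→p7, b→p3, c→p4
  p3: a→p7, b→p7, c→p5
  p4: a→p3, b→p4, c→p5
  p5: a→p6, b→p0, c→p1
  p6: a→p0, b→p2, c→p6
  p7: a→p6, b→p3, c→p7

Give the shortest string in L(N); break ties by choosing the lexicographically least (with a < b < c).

A breadth-first search from p0 reaches an accepting state first via the path p0 → p2 → p3 → p5 on input abc.
No string of length < 3 is accepted (BFS exhausts all shorter strings without reaching an accepting state), and abc is the lexicographically least accepting string of length 3.

abc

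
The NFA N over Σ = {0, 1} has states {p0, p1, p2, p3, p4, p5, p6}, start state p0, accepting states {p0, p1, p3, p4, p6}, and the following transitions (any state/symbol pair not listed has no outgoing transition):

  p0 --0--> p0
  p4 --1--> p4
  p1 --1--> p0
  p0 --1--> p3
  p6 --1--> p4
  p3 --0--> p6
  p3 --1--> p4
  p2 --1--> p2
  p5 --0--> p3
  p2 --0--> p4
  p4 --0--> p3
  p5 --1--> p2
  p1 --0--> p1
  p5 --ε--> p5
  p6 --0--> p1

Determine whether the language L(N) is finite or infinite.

State p0 is reachable from the start and can reach an accepting state, and it lies on the cycle p0 → p0.
Traversing that cycle any number of times yields accepted strings of unbounded length, so the language is infinite.

infinite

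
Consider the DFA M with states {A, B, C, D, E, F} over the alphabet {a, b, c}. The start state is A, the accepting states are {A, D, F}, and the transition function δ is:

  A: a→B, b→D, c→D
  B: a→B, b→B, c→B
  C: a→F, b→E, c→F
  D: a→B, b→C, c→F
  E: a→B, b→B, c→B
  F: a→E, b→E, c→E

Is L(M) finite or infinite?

The useful states (reachable from A and able to reach an accepting state) are {A, C, D, F}.
Restricted to these states the transition graph has no cycle, so every accepting path has bounded length and L is finite.

finite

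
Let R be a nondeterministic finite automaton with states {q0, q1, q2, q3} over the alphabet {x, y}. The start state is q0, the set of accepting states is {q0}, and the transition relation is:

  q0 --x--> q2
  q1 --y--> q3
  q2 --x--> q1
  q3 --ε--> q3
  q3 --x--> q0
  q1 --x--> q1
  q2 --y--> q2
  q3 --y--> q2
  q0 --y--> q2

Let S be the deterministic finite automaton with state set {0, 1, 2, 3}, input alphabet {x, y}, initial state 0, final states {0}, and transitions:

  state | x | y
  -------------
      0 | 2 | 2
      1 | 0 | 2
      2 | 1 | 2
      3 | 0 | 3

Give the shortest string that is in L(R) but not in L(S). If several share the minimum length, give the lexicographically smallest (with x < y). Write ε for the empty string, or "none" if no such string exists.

The string xxyx is accepted by R but not by S.
No shorter string lies in the difference, and xxyx is the lexicographically first length-4 string in L(R) \ L(S).

xxyx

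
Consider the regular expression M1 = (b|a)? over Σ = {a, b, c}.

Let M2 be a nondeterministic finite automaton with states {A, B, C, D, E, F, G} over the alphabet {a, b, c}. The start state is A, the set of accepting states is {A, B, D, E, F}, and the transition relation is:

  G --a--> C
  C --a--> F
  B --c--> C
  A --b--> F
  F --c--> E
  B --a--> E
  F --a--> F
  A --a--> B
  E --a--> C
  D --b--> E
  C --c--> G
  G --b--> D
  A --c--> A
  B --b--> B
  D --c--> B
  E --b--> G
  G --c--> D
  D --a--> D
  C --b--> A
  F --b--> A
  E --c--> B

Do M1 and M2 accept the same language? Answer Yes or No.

No

The string c is accepted by M2 but rejected by M1.
So L(M1) ≠ L(M2).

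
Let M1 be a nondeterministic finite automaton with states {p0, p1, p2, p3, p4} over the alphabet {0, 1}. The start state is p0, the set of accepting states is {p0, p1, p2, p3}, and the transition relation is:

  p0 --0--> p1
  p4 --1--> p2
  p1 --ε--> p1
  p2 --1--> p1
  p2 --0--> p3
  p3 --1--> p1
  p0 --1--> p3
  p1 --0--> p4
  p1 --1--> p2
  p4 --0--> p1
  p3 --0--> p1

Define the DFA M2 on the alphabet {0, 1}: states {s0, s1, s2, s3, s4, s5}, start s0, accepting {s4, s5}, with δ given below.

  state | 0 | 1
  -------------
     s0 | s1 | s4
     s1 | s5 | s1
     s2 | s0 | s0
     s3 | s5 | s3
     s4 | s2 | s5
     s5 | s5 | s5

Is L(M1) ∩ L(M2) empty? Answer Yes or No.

The string 1 is accepted by both M1 and M2.
Hence L(M1) ∩ L(M2) ≠ ∅.

No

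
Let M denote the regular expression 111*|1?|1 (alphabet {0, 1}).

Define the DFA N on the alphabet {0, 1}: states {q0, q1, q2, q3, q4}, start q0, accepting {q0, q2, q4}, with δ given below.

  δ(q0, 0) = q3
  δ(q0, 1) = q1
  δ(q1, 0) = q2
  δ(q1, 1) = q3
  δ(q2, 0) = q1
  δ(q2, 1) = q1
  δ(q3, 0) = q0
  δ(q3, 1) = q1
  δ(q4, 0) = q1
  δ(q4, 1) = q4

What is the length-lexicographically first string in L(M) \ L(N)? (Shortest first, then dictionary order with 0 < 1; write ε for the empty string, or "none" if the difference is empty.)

1

The string 1 is accepted by M but not by N.
No shorter string lies in the difference, and 1 is the lexicographically first length-1 string in L(M) \ L(N).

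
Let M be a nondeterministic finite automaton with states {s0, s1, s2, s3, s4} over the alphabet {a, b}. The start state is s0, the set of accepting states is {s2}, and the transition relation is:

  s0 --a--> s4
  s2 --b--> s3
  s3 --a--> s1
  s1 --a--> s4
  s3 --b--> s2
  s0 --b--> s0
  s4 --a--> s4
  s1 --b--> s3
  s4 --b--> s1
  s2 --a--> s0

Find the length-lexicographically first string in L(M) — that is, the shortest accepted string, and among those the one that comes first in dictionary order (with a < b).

abbb

A breadth-first search from s0 reaches an accepting state first via the path s0 → s4 → s1 → s3 → s2 on input abbb.
No string of length < 4 is accepted (BFS exhausts all shorter strings without reaching an accepting state), and abbb is the lexicographically least accepting string of length 4.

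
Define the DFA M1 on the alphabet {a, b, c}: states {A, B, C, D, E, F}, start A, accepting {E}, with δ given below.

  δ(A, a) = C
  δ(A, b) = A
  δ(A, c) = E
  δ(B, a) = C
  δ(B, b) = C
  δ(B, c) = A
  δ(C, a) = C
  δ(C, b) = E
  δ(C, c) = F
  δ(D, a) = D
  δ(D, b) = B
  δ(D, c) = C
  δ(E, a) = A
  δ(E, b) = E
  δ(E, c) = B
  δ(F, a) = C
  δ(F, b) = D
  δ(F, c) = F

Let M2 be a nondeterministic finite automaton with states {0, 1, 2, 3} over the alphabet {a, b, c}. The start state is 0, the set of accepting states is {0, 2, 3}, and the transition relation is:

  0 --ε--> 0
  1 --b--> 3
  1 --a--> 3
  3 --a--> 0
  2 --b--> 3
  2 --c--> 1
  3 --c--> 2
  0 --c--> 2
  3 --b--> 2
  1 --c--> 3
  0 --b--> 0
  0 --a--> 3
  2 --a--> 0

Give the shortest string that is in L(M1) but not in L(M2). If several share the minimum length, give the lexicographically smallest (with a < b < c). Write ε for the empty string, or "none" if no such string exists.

The string cccbc is accepted by M1 but not by M2.
No shorter string lies in the difference, and cccbc is the lexicographically first length-5 string in L(M1) \ L(M2).

cccbc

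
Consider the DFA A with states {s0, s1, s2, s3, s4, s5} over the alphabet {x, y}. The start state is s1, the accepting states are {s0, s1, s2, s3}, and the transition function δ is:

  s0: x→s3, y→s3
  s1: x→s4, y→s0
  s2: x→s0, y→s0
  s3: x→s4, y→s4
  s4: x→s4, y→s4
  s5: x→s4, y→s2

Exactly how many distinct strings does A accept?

The useful subgraph on states {s0, s1, s3} is acyclic, so L(A) is finite; the longest accepting path visits 3 useful states, giving maximum string length 2.
Counting accepting paths from s1 by length: 1 of length 0, 1 of length 1, 2 of length 2. Total 4.

4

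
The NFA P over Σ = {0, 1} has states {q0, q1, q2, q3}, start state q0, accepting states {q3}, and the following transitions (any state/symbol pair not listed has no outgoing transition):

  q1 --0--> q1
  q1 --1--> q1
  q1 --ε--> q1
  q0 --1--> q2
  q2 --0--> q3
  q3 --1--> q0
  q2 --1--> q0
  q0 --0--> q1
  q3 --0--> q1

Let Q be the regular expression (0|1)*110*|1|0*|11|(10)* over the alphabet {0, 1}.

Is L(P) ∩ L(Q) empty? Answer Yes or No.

The string 10 is accepted by both P and Q.
Hence L(P) ∩ L(Q) ≠ ∅.

No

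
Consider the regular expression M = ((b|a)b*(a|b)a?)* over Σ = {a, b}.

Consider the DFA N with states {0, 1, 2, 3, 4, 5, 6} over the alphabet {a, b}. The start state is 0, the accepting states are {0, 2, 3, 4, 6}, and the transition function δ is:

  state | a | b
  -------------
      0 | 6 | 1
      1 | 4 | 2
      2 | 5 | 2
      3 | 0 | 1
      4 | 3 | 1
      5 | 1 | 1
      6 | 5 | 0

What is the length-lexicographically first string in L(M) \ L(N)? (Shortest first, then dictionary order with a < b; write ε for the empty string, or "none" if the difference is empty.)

aa

The string aa is accepted by M but not by N.
No shorter string lies in the difference, and aa is the lexicographically first length-2 string in L(M) \ L(N).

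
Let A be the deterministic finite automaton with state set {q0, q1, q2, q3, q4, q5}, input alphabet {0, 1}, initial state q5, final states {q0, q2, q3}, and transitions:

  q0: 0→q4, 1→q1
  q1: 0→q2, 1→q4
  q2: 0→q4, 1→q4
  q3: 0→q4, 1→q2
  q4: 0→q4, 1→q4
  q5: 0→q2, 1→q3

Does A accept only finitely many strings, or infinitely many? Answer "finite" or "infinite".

finite

The useful states (reachable from q5 and able to reach an accepting state) are {q2, q3, q5}.
Restricted to these states the transition graph has no cycle, so every accepting path has bounded length and L is finite.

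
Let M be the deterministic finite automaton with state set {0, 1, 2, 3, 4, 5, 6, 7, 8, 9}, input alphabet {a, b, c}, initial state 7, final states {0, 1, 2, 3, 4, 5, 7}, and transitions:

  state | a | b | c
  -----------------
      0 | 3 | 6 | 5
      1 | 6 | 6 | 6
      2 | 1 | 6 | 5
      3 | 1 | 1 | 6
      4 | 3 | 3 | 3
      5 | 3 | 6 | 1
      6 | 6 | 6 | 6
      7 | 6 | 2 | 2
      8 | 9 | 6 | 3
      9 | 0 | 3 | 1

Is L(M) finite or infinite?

The useful states (reachable from 7 and able to reach an accepting state) are {1, 2, 3, 5, 7}.
Restricted to these states the transition graph has no cycle, so every accepting path has bounded length and L is finite.

finite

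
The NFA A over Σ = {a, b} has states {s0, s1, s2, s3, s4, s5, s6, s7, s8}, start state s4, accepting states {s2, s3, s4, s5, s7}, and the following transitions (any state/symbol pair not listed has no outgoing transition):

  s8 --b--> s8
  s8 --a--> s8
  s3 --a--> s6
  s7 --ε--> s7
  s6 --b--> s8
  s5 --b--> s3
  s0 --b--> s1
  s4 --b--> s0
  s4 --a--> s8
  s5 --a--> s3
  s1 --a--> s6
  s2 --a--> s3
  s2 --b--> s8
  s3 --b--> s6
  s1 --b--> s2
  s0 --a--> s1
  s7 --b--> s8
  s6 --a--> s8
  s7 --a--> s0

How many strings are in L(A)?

The useful subgraph on states {s0, s1, s2, s3, s4} is acyclic, so L(A) is finite; the longest accepting path visits 5 useful states, giving maximum string length 4.
Counting accepting paths from s4 by length: 1 of length 0, 2 of length 3, 2 of length 4. Total 5.

5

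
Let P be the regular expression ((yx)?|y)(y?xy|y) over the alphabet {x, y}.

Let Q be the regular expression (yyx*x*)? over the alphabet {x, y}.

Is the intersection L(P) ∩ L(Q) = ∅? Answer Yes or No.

The string yy is accepted by both P and Q.
Hence L(P) ∩ L(Q) ≠ ∅.

No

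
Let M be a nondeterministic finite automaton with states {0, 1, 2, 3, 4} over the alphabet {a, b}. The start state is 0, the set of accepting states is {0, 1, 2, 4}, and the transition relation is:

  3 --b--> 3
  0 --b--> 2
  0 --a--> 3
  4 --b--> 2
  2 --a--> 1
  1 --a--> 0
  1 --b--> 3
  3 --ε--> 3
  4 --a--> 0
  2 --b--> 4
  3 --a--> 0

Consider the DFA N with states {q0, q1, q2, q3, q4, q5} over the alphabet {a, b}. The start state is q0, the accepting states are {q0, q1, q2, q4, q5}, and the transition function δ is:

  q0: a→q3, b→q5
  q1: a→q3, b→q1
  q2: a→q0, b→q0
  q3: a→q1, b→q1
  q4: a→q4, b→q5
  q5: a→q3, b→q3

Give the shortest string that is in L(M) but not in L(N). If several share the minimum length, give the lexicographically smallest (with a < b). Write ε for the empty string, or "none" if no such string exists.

The string ba is accepted by M but not by N.
No shorter string lies in the difference, and ba is the lexicographically first length-2 string in L(M) \ L(N).

ba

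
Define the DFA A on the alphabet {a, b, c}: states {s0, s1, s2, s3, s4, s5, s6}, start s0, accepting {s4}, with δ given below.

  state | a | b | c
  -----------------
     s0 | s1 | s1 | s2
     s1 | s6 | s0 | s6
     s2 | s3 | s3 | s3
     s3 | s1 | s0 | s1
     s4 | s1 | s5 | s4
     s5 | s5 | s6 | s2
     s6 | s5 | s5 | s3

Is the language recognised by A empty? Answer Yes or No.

The states reachable from the start state are {s0, s1, s2, s3, s5, s6}.
None of the accepting states {s4} is reachable, so no string is accepted and L(A) = ∅.

Yes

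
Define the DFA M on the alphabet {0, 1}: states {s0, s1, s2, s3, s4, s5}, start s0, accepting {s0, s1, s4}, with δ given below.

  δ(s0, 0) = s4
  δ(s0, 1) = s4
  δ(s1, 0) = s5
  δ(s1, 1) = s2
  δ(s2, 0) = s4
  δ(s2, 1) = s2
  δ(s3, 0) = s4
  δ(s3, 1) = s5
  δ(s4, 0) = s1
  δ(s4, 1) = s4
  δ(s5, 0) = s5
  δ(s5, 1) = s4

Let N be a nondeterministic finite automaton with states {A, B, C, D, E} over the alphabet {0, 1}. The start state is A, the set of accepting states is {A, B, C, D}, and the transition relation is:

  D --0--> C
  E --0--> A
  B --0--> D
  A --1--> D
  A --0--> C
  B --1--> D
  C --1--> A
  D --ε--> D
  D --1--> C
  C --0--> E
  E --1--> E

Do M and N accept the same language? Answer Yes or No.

The string 00 is accepted by M but rejected by N.
So L(M) ≠ L(N).

No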